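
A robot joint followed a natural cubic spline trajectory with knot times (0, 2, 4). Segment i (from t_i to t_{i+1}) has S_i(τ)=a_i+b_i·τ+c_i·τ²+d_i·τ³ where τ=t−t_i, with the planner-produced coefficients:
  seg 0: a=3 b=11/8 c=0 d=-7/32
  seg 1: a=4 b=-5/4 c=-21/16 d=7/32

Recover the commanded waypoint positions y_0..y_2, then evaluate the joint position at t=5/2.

y_0=3 y_1=4 y_2=-2
S(5/2) = 787/256

y_0 = S_0(0) = a_0 = 3
y_1 = S_1(0) = a_1 = 4
y_2 = S_1(2) = -2
t_q=5/2 is in segment 1 (τ=1/2); S_1(τ)=787/256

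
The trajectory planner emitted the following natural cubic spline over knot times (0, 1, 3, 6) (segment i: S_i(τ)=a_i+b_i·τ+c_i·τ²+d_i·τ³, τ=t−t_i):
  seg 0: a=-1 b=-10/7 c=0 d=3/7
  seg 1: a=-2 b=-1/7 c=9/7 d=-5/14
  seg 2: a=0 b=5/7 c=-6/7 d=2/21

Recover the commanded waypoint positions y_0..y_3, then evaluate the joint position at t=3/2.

y_0 = S_0(0) = a_0 = -1
y_1 = S_1(0) = a_1 = -2
y_2 = S_2(0) = a_2 = 0
y_3 = S_2(3) = -3
t_q=3/2 is in segment 1 (τ=1/2); S_1(τ)=-201/112

y_0=-1 y_1=-2 y_2=0 y_3=-3
S(3/2) = -201/112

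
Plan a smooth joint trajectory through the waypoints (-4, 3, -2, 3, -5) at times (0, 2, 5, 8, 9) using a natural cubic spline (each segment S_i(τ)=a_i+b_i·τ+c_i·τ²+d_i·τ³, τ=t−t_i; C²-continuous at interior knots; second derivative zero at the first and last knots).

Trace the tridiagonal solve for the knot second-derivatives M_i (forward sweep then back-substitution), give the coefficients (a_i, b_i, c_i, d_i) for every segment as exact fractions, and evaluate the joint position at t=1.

  seg 0: a=-4 b=671/133 c=0 d=-411/1064
  seg 1: a=3 b=109/266 c=-1233/532 d=7783/14364
  seg 2: a=-2 b=603/532 c=1021/399 d=-11401/14364
  seg 3: a=3 b=-1315/266 c=-2439/532 d=813/532
S(1) = 701/1064

Δ: Δ0=7/2, Δ1=-5/3, Δ2=5/3, Δ3=-8
row 1: diag=10, rhs=-31; c'=3/10, d'=-31/10
row 2: denom=12−3·3/10=111/10; d'=(20−3·-31/10)/(111/10)=293/111
row 3: denom=8−3·10/37=266/37; d'=(-58−3·293/111)/(266/37)=-2439/266
back: M3=-2439/266
back: M2=293/111−10/37·-2439/266=2042/399
back: M1=-31/10−3/10·2042/399=-1233/266
M: M0=0, M1=-1233/266, M2=2042/399, M3=-2439/266, M4=0
seg 0: a=-4, c=M0/2=0, d=(M1−M0)/(6·2)=-411/1064, b=Δ0−h0·(2M0+M1)/6=671/133
seg 1: a=3, c=M1/2=-1233/532, d=(M2−M1)/(6·3)=7783/14364, b=Δ1−h1·(2M1+M2)/6=109/266
seg 2: a=-2, c=M2/2=1021/399, d=(M3−M2)/(6·3)=-11401/14364, b=Δ2−h2·(2M2+M3)/6=603/532
seg 3: a=3, c=M3/2=-2439/532, d=(M4−M3)/(6·1)=813/532, b=Δ3−h3·(2M3+M4)/6=-1315/266
t_q=1 → seg 0, τ=1; S=-4+671/133·τ+0·τ²+-411/1064·τ³=701/1064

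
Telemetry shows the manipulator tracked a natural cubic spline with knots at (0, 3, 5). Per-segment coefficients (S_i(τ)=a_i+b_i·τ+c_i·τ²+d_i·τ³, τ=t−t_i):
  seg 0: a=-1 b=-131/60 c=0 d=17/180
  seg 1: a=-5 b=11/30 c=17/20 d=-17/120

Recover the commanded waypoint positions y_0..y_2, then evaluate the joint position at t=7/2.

y_0 = S_0(0) = a_0 = -1
y_1 = S_1(0) = a_1 = -5
y_2 = S_1(2) = -2
t_q=7/2 is in segment 1 (τ=1/2); S_1(τ)=-1479/320

y_0=-1 y_1=-5 y_2=-2
S(7/2) = -1479/320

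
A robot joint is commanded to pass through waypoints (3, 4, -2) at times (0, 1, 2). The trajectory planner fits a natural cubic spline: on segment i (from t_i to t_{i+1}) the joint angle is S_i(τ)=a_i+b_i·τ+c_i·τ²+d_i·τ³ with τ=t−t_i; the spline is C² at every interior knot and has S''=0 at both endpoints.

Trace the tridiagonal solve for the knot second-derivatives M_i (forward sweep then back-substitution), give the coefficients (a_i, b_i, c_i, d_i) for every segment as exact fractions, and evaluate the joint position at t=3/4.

  seg 0: a=3 b=11/4 c=0 d=-7/4
  seg 1: a=4 b=-5/2 c=-21/4 d=7/4
S(3/4) = 1107/256

Δ: Δ0=1, Δ1=-6
row 1: diag=4, rhs=-42; c'=1/4, d'=-21/2
back: M1=-21/2
M: M0=0, M1=-21/2, M2=0
seg 0: a=3, c=M0/2=0, d=(M1−M0)/(6·1)=-7/4, b=Δ0−h0·(2M0+M1)/6=11/4
seg 1: a=4, c=M1/2=-21/4, d=(M2−M1)/(6·1)=7/4, b=Δ1−h1·(2M1+M2)/6=-5/2
t_q=3/4 → seg 0, τ=3/4; S=3+11/4·τ+0·τ²+-7/4·τ³=1107/256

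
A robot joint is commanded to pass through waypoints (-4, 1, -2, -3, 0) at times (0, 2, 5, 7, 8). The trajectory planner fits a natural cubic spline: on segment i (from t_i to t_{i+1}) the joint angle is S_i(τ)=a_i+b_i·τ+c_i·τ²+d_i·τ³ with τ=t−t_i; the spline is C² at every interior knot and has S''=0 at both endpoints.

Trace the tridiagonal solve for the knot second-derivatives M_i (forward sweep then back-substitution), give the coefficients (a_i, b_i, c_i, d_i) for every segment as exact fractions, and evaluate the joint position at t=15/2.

Δ: Δ0=5/2, Δ1=-1, Δ2=-1/2, Δ3=3
row 1: diag=10, rhs=-21; c'=3/10, d'=-21/10
row 2: denom=10−3·3/10=91/10; d'=(3−3·-21/10)/(91/10)=93/91
row 3: denom=6−2·20/91=506/91; d'=(21−2·93/91)/(506/91)=75/22
back: M3=75/22
back: M2=93/91−20/91·75/22=3/11
back: M1=-21/10−3/10·3/11=-24/11
M: M0=0, M1=-24/11, M2=3/11, M3=75/22, M4=0
seg 0: a=-4, c=M0/2=0, d=(M1−M0)/(6·2)=-2/11, b=Δ0−h0·(2M0+M1)/6=71/22
seg 1: a=1, c=M1/2=-12/11, d=(M2−M1)/(6·3)=3/22, b=Δ1−h1·(2M1+M2)/6=23/22
seg 2: a=-2, c=M2/2=3/22, d=(M3−M2)/(6·2)=23/88, b=Δ2−h2·(2M2+M3)/6=-20/11
seg 3: a=-3, c=M3/2=75/44, d=(M4−M3)/(6·1)=-25/44, b=Δ3−h3·(2M3+M4)/6=41/22
t_q=15/2 → seg 3, τ=1/2; S=-3+41/22·τ+75/44·τ²+-25/44·τ³=-603/352

  seg 0: a=-4 b=71/22 c=0 d=-2/11
  seg 1: a=1 b=23/22 c=-12/11 d=3/22
  seg 2: a=-2 b=-20/11 c=3/22 d=23/88
  seg 3: a=-3 b=41/22 c=75/44 d=-25/44
S(15/2) = -603/352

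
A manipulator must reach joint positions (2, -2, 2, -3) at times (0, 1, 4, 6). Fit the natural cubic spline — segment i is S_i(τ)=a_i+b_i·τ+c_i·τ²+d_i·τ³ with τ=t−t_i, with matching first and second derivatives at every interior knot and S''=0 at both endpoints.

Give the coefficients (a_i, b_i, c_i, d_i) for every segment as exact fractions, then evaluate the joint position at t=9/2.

Δ: Δ0=-4, Δ1=4/3, Δ2=-5/2
row 1: diag=8, rhs=32; c'=3/8, d'=4
row 2: denom=10−3·3/8=71/8; d'=(-23−3·4)/(71/8)=-280/71
back: M2=-280/71
back: M1=4−3/8·-280/71=389/71
M: M0=0, M1=389/71, M2=-280/71, M3=0
seg 0: a=2, c=M0/2=0, d=(M1−M0)/(6·1)=389/426, b=Δ0−h0·(2M0+M1)/6=-2093/426
seg 1: a=-2, c=M1/2=389/142, d=(M2−M1)/(6·3)=-223/426, b=Δ1−h1·(2M1+M2)/6=-463/213
seg 2: a=2, c=M2/2=-140/71, d=(M3−M2)/(6·2)=70/213, b=Δ2−h2·(2M2+M3)/6=55/426
t_q=9/2 → seg 2, τ=1/2; S=2+55/426·τ+-140/71·τ²+70/213·τ³=229/142

  seg 0: a=2 b=-2093/426 c=0 d=389/426
  seg 1: a=-2 b=-463/213 c=389/142 d=-223/426
  seg 2: a=2 b=55/426 c=-140/71 d=70/213
S(9/2) = 229/142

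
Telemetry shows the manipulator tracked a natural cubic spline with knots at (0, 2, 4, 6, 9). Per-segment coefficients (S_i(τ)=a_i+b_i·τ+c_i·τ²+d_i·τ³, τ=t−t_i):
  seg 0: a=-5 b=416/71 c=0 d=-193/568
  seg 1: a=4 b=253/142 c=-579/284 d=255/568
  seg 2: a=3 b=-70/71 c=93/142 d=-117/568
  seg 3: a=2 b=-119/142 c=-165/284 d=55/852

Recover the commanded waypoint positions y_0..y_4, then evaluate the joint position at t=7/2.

y_0 = S_0(0) = a_0 = -5
y_1 = S_1(0) = a_1 = 4
y_2 = S_2(0) = a_2 = 3
y_3 = S_3(0) = a_3 = 2
y_4 = S_3(3) = -4
t_q=7/2 is in segment 1 (τ=3/2); S_1(τ)=16361/4544

y_0=-5 y_1=4 y_2=3 y_3=2 y_4=-4
S(7/2) = 16361/4544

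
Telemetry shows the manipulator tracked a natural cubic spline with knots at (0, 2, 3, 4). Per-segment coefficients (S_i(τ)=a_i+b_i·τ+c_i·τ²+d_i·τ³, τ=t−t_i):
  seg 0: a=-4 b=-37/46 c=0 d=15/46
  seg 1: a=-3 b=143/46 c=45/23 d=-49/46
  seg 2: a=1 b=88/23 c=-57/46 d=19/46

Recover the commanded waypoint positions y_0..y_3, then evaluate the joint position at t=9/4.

y_0 = S_0(0) = a_0 = -4
y_1 = S_1(0) = a_1 = -3
y_2 = S_2(0) = a_2 = 1
y_3 = S_2(1) = 4
t_q=9/4 is in segment 1 (τ=1/4); S_1(τ)=-271/128

y_0=-4 y_1=-3 y_2=1 y_3=4
S(9/4) = -271/128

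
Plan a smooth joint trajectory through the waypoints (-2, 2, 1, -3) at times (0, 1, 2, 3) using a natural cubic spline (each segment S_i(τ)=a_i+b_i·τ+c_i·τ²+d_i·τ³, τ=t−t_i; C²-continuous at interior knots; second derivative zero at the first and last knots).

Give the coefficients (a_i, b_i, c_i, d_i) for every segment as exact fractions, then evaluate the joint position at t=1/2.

Δ: Δ0=4, Δ1=-1, Δ2=-4
row 1: diag=4, rhs=-30; c'=1/4, d'=-15/2
row 2: denom=4−1·1/4=15/4; d'=(-18−1·-15/2)/(15/4)=-14/5
back: M2=-14/5
back: M1=-15/2−1/4·-14/5=-34/5
M: M0=0, M1=-34/5, M2=-14/5, M3=0
seg 0: a=-2, c=M0/2=0, d=(M1−M0)/(6·1)=-17/15, b=Δ0−h0·(2M0+M1)/6=77/15
seg 1: a=2, c=M1/2=-17/5, d=(M2−M1)/(6·1)=2/3, b=Δ1−h1·(2M1+M2)/6=26/15
seg 2: a=1, c=M2/2=-7/5, d=(M3−M2)/(6·1)=7/15, b=Δ2−h2·(2M2+M3)/6=-46/15
t_q=1/2 → seg 0, τ=1/2; S=-2+77/15·τ+0·τ²+-17/15·τ³=17/40

  seg 0: a=-2 b=77/15 c=0 d=-17/15
  seg 1: a=2 b=26/15 c=-17/5 d=2/3
  seg 2: a=1 b=-46/15 c=-7/5 d=7/15
S(1/2) = 17/40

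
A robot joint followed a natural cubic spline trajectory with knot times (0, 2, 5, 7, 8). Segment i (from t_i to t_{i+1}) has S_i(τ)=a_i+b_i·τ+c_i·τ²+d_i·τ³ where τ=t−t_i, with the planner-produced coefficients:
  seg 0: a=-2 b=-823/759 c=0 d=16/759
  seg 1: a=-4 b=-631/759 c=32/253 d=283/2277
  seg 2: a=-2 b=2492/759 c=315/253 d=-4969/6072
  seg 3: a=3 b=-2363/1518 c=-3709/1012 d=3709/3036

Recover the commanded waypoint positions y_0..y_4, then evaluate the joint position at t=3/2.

y_0=-2 y_1=-4 y_2=-2 y_3=3 y_4=-1
S(3/2) = -1799/506

y_0 = S_0(0) = a_0 = -2
y_1 = S_1(0) = a_1 = -4
y_2 = S_2(0) = a_2 = -2
y_3 = S_3(0) = a_3 = 3
y_4 = S_3(1) = -1
t_q=3/2 is in segment 0 (τ=3/2); S_0(τ)=-1799/506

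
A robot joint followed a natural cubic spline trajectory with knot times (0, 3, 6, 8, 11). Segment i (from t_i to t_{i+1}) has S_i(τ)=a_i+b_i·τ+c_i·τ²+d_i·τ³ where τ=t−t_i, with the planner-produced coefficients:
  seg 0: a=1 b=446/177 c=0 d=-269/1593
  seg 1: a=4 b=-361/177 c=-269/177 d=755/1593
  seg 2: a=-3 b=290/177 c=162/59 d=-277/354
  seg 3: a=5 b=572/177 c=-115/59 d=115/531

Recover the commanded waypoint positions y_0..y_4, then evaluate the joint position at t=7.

y_0 = S_0(0) = a_0 = 1
y_1 = S_1(0) = a_1 = 4
y_2 = S_2(0) = a_2 = -3
y_3 = S_3(0) = a_3 = 5
y_4 = S_3(3) = 3
t_q=7 is in segment 2 (τ=1); S_2(τ)=71/118

y_0=1 y_1=4 y_2=-3 y_3=5 y_4=3
S(7) = 71/118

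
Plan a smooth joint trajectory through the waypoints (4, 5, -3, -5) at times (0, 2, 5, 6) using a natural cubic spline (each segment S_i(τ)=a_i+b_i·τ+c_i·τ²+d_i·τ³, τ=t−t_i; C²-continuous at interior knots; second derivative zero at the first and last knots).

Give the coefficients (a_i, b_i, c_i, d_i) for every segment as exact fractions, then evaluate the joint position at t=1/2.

Δ: Δ0=1/2, Δ1=-8/3, Δ2=-2
row 1: diag=10, rhs=-19; c'=3/10, d'=-19/10
row 2: denom=8−3·3/10=71/10; d'=(4−3·-19/10)/(71/10)=97/71
back: M2=97/71
back: M1=-19/10−3/10·97/71=-164/71
M: M0=0, M1=-164/71, M2=97/71, M3=0
seg 0: a=4, c=M0/2=0, d=(M1−M0)/(6·2)=-41/213, b=Δ0−h0·(2M0+M1)/6=541/426
seg 1: a=5, c=M1/2=-82/71, d=(M2−M1)/(6·3)=29/142, b=Δ1−h1·(2M1+M2)/6=-443/426
seg 2: a=-3, c=M2/2=97/142, d=(M3−M2)/(6·1)=-97/426, b=Δ2−h2·(2M2+M3)/6=-523/213
t_q=1/2 → seg 0, τ=1/2; S=4+541/426·τ+0·τ²+-41/213·τ³=2619/568

  seg 0: a=4 b=541/426 c=0 d=-41/213
  seg 1: a=5 b=-443/426 c=-82/71 d=29/142
  seg 2: a=-3 b=-523/213 c=97/142 d=-97/426
S(1/2) = 2619/568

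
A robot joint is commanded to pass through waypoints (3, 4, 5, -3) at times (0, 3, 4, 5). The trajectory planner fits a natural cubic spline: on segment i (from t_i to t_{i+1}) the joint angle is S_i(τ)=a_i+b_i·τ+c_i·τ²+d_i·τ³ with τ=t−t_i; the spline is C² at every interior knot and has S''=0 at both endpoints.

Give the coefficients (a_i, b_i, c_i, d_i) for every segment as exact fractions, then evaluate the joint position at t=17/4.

  seg 0: a=3 b=-74/93 c=0 d=35/279
  seg 1: a=4 b=241/93 c=35/31 d=-253/93
  seg 2: a=5 b=-308/93 c=-218/31 d=218/93
S(17/4) = 3739/992

Δ: Δ0=1/3, Δ1=1, Δ2=-8
row 1: diag=8, rhs=4; c'=1/8, d'=1/2
row 2: denom=4−1·1/8=31/8; d'=(-54−1·1/2)/(31/8)=-436/31
back: M2=-436/31
back: M1=1/2−1/8·-436/31=70/31
M: M0=0, M1=70/31, M2=-436/31, M3=0
seg 0: a=3, c=M0/2=0, d=(M1−M0)/(6·3)=35/279, b=Δ0−h0·(2M0+M1)/6=-74/93
seg 1: a=4, c=M1/2=35/31, d=(M2−M1)/(6·1)=-253/93, b=Δ1−h1·(2M1+M2)/6=241/93
seg 2: a=5, c=M2/2=-218/31, d=(M3−M2)/(6·1)=218/93, b=Δ2−h2·(2M2+M3)/6=-308/93
t_q=17/4 → seg 2, τ=1/4; S=5+-308/93·τ+-218/31·τ²+218/93·τ³=3739/992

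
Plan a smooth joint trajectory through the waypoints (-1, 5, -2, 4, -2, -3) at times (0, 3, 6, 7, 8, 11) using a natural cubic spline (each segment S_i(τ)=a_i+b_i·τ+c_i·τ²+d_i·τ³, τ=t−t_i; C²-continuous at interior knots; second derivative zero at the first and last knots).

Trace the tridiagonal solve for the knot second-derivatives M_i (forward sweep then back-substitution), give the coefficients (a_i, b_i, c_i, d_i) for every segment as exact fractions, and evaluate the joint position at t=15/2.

Δ: Δ0=2, Δ1=-7/3, Δ2=6, Δ3=-6, Δ4=-1/3
row 1: diag=12, rhs=-26; c'=1/4, d'=-13/6
row 2: denom=8−3·1/4=29/4; d'=(50−3·-13/6)/(29/4)=226/29
row 3: denom=4−1·4/29=112/29; d'=(-72−1·226/29)/(112/29)=-1157/56
row 4: denom=8−1·29/112=867/112; d'=(34−1·-1157/56)/(867/112)=6122/867
back: M4=6122/867
back: M3=-1157/56−29/112·6122/867=-19498/867
back: M2=226/29−4/29·-19498/867=9446/867
back: M1=-13/6−1/4·9446/867=-4240/867
M: M0=0, M1=-4240/867, M2=9446/867, M3=-19498/867, M4=6122/867, M5=0
seg 0: a=-1, c=M0/2=0, d=(M1−M0)/(6·3)=-2120/7803, b=Δ0−h0·(2M0+M1)/6=3854/867
seg 1: a=5, c=M1/2=-2120/867, d=(M2−M1)/(6·3)=2281/2601, b=Δ1−h1·(2M1+M2)/6=-2506/867
seg 2: a=-2, c=M2/2=4723/867, d=(M3−M2)/(6·1)=-1608/289, b=Δ2−h2·(2M2+M3)/6=5303/867
seg 3: a=4, c=M3/2=-9749/867, d=(M4−M3)/(6·1)=4270/867, b=Δ3−h3·(2M3+M4)/6=277/867
seg 4: a=-2, c=M4/2=3061/867, d=(M5−M4)/(6·3)=-3061/7803, b=Δ4−h4·(2M4+M5)/6=-2137/289
t_q=15/2 → seg 3, τ=1/2; S=4+277/867·τ+-9749/867·τ²+4270/867·τ³=1703/867

  seg 0: a=-1 b=3854/867 c=0 d=-2120/7803
  seg 1: a=5 b=-2506/867 c=-2120/867 d=2281/2601
  seg 2: a=-2 b=5303/867 c=4723/867 d=-1608/289
  seg 3: a=4 b=277/867 c=-9749/867 d=4270/867
  seg 4: a=-2 b=-2137/289 c=3061/867 d=-3061/7803
S(15/2) = 1703/867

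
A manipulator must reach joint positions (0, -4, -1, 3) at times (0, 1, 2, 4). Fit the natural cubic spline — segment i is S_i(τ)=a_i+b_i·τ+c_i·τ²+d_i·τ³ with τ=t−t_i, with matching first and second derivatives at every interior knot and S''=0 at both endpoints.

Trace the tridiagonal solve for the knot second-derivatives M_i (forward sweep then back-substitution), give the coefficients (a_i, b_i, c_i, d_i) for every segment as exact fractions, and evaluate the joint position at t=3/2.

  seg 0: a=0 b=-135/23 c=0 d=43/23
  seg 1: a=-4 b=-6/23 c=129/23 d=-54/23
  seg 2: a=-1 b=90/23 c=-33/23 d=11/46
S(3/2) = -139/46

Δ: Δ0=-4, Δ1=3, Δ2=2
row 1: diag=4, rhs=42; c'=1/4, d'=21/2
row 2: denom=6−1·1/4=23/4; d'=(-6−1·21/2)/(23/4)=-66/23
back: M2=-66/23
back: M1=21/2−1/4·-66/23=258/23
M: M0=0, M1=258/23, M2=-66/23, M3=0
seg 0: a=0, c=M0/2=0, d=(M1−M0)/(6·1)=43/23, b=Δ0−h0·(2M0+M1)/6=-135/23
seg 1: a=-4, c=M1/2=129/23, d=(M2−M1)/(6·1)=-54/23, b=Δ1−h1·(2M1+M2)/6=-6/23
seg 2: a=-1, c=M2/2=-33/23, d=(M3−M2)/(6·2)=11/46, b=Δ2−h2·(2M2+M3)/6=90/23
t_q=3/2 → seg 1, τ=1/2; S=-4+-6/23·τ+129/23·τ²+-54/23·τ³=-139/46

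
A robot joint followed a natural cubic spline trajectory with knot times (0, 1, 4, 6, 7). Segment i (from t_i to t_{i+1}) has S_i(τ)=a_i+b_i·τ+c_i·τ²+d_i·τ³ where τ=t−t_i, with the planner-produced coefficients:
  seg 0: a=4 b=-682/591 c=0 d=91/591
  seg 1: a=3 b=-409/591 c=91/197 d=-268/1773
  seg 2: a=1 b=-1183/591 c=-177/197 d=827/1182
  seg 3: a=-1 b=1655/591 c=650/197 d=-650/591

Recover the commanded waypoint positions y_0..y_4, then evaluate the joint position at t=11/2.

y_0 = S_0(0) = a_0 = 4
y_1 = S_1(0) = a_1 = 3
y_2 = S_2(0) = a_2 = 1
y_3 = S_3(0) = a_3 = -1
y_4 = S_3(1) = 4
t_q=11/2 is in segment 2 (τ=3/2); S_2(τ)=-5241/3152

y_0=4 y_1=3 y_2=1 y_3=-1 y_4=4
S(11/2) = -5241/3152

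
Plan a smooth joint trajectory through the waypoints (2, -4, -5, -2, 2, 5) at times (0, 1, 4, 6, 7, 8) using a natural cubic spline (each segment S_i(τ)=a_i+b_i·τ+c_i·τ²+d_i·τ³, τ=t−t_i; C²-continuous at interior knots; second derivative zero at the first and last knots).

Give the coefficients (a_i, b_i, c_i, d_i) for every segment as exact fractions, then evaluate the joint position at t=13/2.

  seg 0: a=2 b=-61093/9030 c=0 d=6913/9030
  seg 1: a=-4 b=-20177/4515 c=6913/3010 d=-8291/27090
  seg 2: a=-5 b=9461/9030 c=-689/1505 d=1544/4515
  seg 3: a=-2 b=4283/1290 c=2399/1505 d=-1651/1806
  seg 4: a=2 b=17002/4515 c=-3457/3010 d=3457/9030
S(13/2) = -1341/24080

Δ: Δ0=-6, Δ1=-1/3, Δ2=3/2, Δ3=4, Δ4=3
row 1: diag=8, rhs=34; c'=3/8, d'=17/4
row 2: denom=10−3·3/8=71/8; d'=(11−3·17/4)/(71/8)=-14/71
row 3: denom=6−2·16/71=394/71; d'=(15−2·-14/71)/(394/71)=1093/394
row 4: denom=4−1·71/394=1505/394; d'=(-6−1·1093/394)/(1505/394)=-3457/1505
back: M4=-3457/1505
back: M3=1093/394−71/394·-3457/1505=4798/1505
back: M2=-14/71−16/71·4798/1505=-1378/1505
back: M1=17/4−3/8·-1378/1505=6913/1505
M: M0=0, M1=6913/1505, M2=-1378/1505, M3=4798/1505, M4=-3457/1505, M5=0
seg 0: a=2, c=M0/2=0, d=(M1−M0)/(6·1)=6913/9030, b=Δ0−h0·(2M0+M1)/6=-61093/9030
seg 1: a=-4, c=M1/2=6913/3010, d=(M2−M1)/(6·3)=-8291/27090, b=Δ1−h1·(2M1+M2)/6=-20177/4515
seg 2: a=-5, c=M2/2=-689/1505, d=(M3−M2)/(6·2)=1544/4515, b=Δ2−h2·(2M2+M3)/6=9461/9030
seg 3: a=-2, c=M3/2=2399/1505, d=(M4−M3)/(6·1)=-1651/1806, b=Δ3−h3·(2M3+M4)/6=4283/1290
seg 4: a=2, c=M4/2=-3457/3010, d=(M5−M4)/(6·1)=3457/9030, b=Δ4−h4·(2M4+M5)/6=17002/4515
t_q=13/2 → seg 3, τ=1/2; S=-2+4283/1290·τ+2399/1505·τ²+-1651/1806·τ³=-1341/24080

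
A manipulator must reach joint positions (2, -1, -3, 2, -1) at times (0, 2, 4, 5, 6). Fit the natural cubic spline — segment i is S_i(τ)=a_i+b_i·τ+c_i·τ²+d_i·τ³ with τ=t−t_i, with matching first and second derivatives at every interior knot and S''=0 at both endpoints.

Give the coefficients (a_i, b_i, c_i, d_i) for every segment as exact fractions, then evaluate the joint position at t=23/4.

  seg 0: a=2 b=-7/8 c=0 d=-5/32
  seg 1: a=-1 b=-11/4 c=-15/16 d=29/32
  seg 2: a=-3 b=35/8 c=9/2 d=-31/8
  seg 3: a=2 b=7/4 c=-57/8 d=19/8
S(23/4) = 157/512

Δ: Δ0=-3/2, Δ1=-1, Δ2=5, Δ3=-3
row 1: diag=8, rhs=3; c'=1/4, d'=3/8
row 2: denom=6−2·1/4=11/2; d'=(36−2·3/8)/(11/2)=141/22
row 3: denom=4−1·2/11=42/11; d'=(-48−1·141/22)/(42/11)=-57/4
back: M3=-57/4
back: M2=141/22−2/11·-57/4=9
back: M1=3/8−1/4·9=-15/8
M: M0=0, M1=-15/8, M2=9, M3=-57/4, M4=0
seg 0: a=2, c=M0/2=0, d=(M1−M0)/(6·2)=-5/32, b=Δ0−h0·(2M0+M1)/6=-7/8
seg 1: a=-1, c=M1/2=-15/16, d=(M2−M1)/(6·2)=29/32, b=Δ1−h1·(2M1+M2)/6=-11/4
seg 2: a=-3, c=M2/2=9/2, d=(M3−M2)/(6·1)=-31/8, b=Δ2−h2·(2M2+M3)/6=35/8
seg 3: a=2, c=M3/2=-57/8, d=(M4−M3)/(6·1)=19/8, b=Δ3−h3·(2M3+M4)/6=7/4
t_q=23/4 → seg 3, τ=3/4; S=2+7/4·τ+-57/8·τ²+19/8·τ³=157/512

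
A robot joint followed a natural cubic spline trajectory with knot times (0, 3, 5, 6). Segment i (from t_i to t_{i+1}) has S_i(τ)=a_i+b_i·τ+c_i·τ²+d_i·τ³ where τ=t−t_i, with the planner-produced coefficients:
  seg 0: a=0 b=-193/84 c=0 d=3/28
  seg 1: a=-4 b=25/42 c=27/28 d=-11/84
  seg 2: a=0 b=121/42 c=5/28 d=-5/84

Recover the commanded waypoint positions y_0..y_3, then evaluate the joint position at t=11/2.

y_0=0 y_1=-4 y_2=0 y_3=3
S(11/2) = 331/224

y_0 = S_0(0) = a_0 = 0
y_1 = S_1(0) = a_1 = -4
y_2 = S_2(0) = a_2 = 0
y_3 = S_2(1) = 3
t_q=11/2 is in segment 2 (τ=1/2); S_2(τ)=331/224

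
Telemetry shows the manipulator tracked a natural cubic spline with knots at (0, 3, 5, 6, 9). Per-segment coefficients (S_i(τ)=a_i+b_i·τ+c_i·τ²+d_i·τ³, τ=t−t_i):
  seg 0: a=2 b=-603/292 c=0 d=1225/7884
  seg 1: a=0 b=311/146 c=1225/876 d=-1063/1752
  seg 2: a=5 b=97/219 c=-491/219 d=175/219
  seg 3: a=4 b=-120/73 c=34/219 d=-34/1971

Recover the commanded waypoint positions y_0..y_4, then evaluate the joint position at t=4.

y_0=2 y_1=0 y_2=5 y_3=4 y_4=0
S(4) = 5119/1752

y_0 = S_0(0) = a_0 = 2
y_1 = S_1(0) = a_1 = 0
y_2 = S_2(0) = a_2 = 5
y_3 = S_3(0) = a_3 = 4
y_4 = S_3(3) = 0
t_q=4 is in segment 1 (τ=1); S_1(τ)=5119/1752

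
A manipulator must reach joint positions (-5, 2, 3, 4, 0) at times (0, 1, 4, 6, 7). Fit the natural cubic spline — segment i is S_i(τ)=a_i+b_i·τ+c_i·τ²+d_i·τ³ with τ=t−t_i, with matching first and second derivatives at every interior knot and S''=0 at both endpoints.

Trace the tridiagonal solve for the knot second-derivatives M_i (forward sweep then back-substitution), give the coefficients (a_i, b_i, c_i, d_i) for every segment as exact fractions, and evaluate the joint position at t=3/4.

Δ: Δ0=7, Δ1=1/3, Δ2=1/2, Δ3=-4
row 1: diag=8, rhs=-40; c'=3/8, d'=-5
row 2: denom=10−3·3/8=71/8; d'=(1−3·-5)/(71/8)=128/71
row 3: denom=6−2·16/71=394/71; d'=(-27−2·128/71)/(394/71)=-2173/394
back: M3=-2173/394
back: M2=128/71−16/71·-2173/394=600/197
back: M1=-5−3/8·600/197=-1210/197
M: M0=0, M1=-1210/197, M2=600/197, M3=-2173/394, M4=0
seg 0: a=-5, c=M0/2=0, d=(M1−M0)/(6·1)=-605/591, b=Δ0−h0·(2M0+M1)/6=4742/591
seg 1: a=2, c=M1/2=-605/197, d=(M2−M1)/(6·3)=905/1773, b=Δ1−h1·(2M1+M2)/6=2927/591
seg 2: a=3, c=M2/2=300/197, d=(M3−M2)/(6·2)=-3373/4728, b=Δ2−h2·(2M2+M3)/6=182/591
seg 3: a=4, c=M3/2=-2173/788, d=(M4−M3)/(6·1)=2173/2364, b=Δ3−h3·(2M3+M4)/6=-2555/1182
t_q=3/4 → seg 0, τ=3/4; S=-5+4742/591·τ+0·τ²+-605/591·τ³=7387/12608

  seg 0: a=-5 b=4742/591 c=0 d=-605/591
  seg 1: a=2 b=2927/591 c=-605/197 d=905/1773
  seg 2: a=3 b=182/591 c=300/197 d=-3373/4728
  seg 3: a=4 b=-2555/1182 c=-2173/788 d=2173/2364
S(3/4) = 7387/12608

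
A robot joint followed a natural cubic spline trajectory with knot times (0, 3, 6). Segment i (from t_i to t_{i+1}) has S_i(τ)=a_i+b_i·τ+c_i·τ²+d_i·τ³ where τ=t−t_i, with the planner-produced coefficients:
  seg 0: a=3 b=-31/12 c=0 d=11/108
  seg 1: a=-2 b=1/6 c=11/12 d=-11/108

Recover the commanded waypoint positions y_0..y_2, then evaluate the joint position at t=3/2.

y_0=3 y_1=-2 y_2=4
S(3/2) = -17/32

y_0 = S_0(0) = a_0 = 3
y_1 = S_1(0) = a_1 = -2
y_2 = S_1(3) = 4
t_q=3/2 is in segment 0 (τ=3/2); S_0(τ)=-17/32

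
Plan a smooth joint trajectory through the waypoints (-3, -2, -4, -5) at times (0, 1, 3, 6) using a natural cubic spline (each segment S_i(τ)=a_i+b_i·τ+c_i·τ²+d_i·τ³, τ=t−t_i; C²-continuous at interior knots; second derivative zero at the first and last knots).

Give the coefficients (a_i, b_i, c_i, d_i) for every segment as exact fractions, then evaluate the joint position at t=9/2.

  seg 0: a=-3 b=29/21 c=0 d=-8/21
  seg 1: a=-2 b=5/21 c=-8/7 d=11/42
  seg 2: a=-4 b=-25/21 c=3/7 d=-1/21
S(9/2) = -279/56

Δ: Δ0=1, Δ1=-1, Δ2=-1/3
row 1: diag=6, rhs=-12; c'=1/3, d'=-2
row 2: denom=10−2·1/3=28/3; d'=(4−2·-2)/(28/3)=6/7
back: M2=6/7
back: M1=-2−1/3·6/7=-16/7
M: M0=0, M1=-16/7, M2=6/7, M3=0
seg 0: a=-3, c=M0/2=0, d=(M1−M0)/(6·1)=-8/21, b=Δ0−h0·(2M0+M1)/6=29/21
seg 1: a=-2, c=M1/2=-8/7, d=(M2−M1)/(6·2)=11/42, b=Δ1−h1·(2M1+M2)/6=5/21
seg 2: a=-4, c=M2/2=3/7, d=(M3−M2)/(6·3)=-1/21, b=Δ2−h2·(2M2+M3)/6=-25/21
t_q=9/2 → seg 2, τ=3/2; S=-4+-25/21·τ+3/7·τ²+-1/21·τ³=-279/56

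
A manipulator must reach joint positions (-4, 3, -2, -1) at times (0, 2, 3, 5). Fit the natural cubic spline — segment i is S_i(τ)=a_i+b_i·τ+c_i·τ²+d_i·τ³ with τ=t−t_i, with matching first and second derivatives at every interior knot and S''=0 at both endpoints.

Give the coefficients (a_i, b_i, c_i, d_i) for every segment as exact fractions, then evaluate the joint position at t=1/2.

  seg 0: a=-4 b=471/70 c=0 d=-113/140
  seg 1: a=3 b=-207/70 c=-339/70 d=14/5
  seg 2: a=-2 b=-297/70 c=249/70 d=-83/140
S(1/2) = -165/224

Δ: Δ0=7/2, Δ1=-5, Δ2=1/2
row 1: diag=6, rhs=-51; c'=1/6, d'=-17/2
row 2: denom=6−1·1/6=35/6; d'=(33−1·-17/2)/(35/6)=249/35
back: M2=249/35
back: M1=-17/2−1/6·249/35=-339/35
M: M0=0, M1=-339/35, M2=249/35, M3=0
seg 0: a=-4, c=M0/2=0, d=(M1−M0)/(6·2)=-113/140, b=Δ0−h0·(2M0+M1)/6=471/70
seg 1: a=3, c=M1/2=-339/70, d=(M2−M1)/(6·1)=14/5, b=Δ1−h1·(2M1+M2)/6=-207/70
seg 2: a=-2, c=M2/2=249/70, d=(M3−M2)/(6·2)=-83/140, b=Δ2−h2·(2M2+M3)/6=-297/70
t_q=1/2 → seg 0, τ=1/2; S=-4+471/70·τ+0·τ²+-113/140·τ³=-165/224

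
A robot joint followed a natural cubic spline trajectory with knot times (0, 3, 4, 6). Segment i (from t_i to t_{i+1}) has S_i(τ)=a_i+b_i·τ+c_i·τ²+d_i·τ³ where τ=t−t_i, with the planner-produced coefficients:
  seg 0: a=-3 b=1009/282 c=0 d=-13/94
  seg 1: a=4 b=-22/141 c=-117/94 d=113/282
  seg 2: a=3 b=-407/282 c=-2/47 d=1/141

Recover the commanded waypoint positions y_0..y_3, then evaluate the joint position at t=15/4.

y_0=-3 y_1=4 y_2=3 y_3=0
S(15/4) = 20165/6016

y_0 = S_0(0) = a_0 = -3
y_1 = S_1(0) = a_1 = 4
y_2 = S_2(0) = a_2 = 3
y_3 = S_2(2) = 0
t_q=15/4 is in segment 1 (τ=3/4); S_1(τ)=20165/6016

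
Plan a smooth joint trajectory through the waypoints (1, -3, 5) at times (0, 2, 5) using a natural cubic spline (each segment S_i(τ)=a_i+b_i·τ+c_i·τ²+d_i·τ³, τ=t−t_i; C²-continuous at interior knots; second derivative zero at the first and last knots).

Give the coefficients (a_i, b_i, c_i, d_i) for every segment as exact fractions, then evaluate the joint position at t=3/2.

Δ: Δ0=-2, Δ1=8/3
row 1: diag=10, rhs=28; c'=3/10, d'=14/5
back: M1=14/5
M: M0=0, M1=14/5, M2=0
seg 0: a=1, c=M0/2=0, d=(M1−M0)/(6·2)=7/30, b=Δ0−h0·(2M0+M1)/6=-44/15
seg 1: a=-3, c=M1/2=7/5, d=(M2−M1)/(6·3)=-7/45, b=Δ1−h1·(2M1+M2)/6=-2/15
t_q=3/2 → seg 0, τ=3/2; S=1+-44/15·τ+0·τ²+7/30·τ³=-209/80

  seg 0: a=1 b=-44/15 c=0 d=7/30
  seg 1: a=-3 b=-2/15 c=7/5 d=-7/45
S(3/2) = -209/80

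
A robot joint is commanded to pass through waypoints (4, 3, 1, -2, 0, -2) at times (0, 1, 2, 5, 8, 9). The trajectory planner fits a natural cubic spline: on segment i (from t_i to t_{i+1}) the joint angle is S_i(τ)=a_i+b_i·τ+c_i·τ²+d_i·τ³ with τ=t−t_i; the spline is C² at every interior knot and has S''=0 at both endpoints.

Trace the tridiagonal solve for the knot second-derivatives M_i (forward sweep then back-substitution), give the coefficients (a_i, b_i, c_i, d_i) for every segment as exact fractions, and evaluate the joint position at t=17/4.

Δ: Δ0=-1, Δ1=-2, Δ2=-1, Δ3=2/3, Δ4=-2
row 1: diag=4, rhs=-6; c'=1/4, d'=-3/2
row 2: denom=8−1·1/4=31/4; d'=(6−1·-3/2)/(31/4)=30/31
row 3: denom=12−3·12/31=336/31; d'=(10−3·30/31)/(336/31)=55/84
row 4: denom=8−3·31/112=803/112; d'=(-16−3·55/84)/(803/112)=-2012/803
back: M4=-2012/803
back: M3=55/84−31/112·-2012/803=3248/2409
back: M2=30/31−12/31·3248/2409=358/803
back: M1=-3/2−1/4·358/803=-1294/803
M: M0=0, M1=-1294/803, M2=358/803, M3=3248/2409, M4=-2012/803, M5=0
seg 0: a=4, c=M0/2=0, d=(M1−M0)/(6·1)=-647/2409, b=Δ0−h0·(2M0+M1)/6=-1762/2409
seg 1: a=3, c=M1/2=-647/803, d=(M2−M1)/(6·1)=826/2409, b=Δ1−h1·(2M1+M2)/6=-3703/2409
seg 2: a=1, c=M2/2=179/803, d=(M3−M2)/(6·3)=1087/21681, b=Δ2−h2·(2M2+M3)/6=-5107/2409
seg 3: a=-2, c=M3/2=1624/2409, d=(M4−M3)/(6·3)=-422/1971, b=Δ3−h3·(2M3+M4)/6=1376/2409
seg 4: a=0, c=M4/2=-1006/803, d=(M5−M4)/(6·1)=1006/2409, b=Δ4−h4·(2M4+M5)/6=-2806/2409
t_q=17/4 → seg 2, τ=9/4; S=1+-5107/2409·τ+179/803·τ²+1087/21681·τ³=-106399/51392

  seg 0: a=4 b=-1762/2409 c=0 d=-647/2409
  seg 1: a=3 b=-3703/2409 c=-647/803 d=826/2409
  seg 2: a=1 b=-5107/2409 c=179/803 d=1087/21681
  seg 3: a=-2 b=1376/2409 c=1624/2409 d=-422/1971
  seg 4: a=0 b=-2806/2409 c=-1006/803 d=1006/2409
S(17/4) = -106399/51392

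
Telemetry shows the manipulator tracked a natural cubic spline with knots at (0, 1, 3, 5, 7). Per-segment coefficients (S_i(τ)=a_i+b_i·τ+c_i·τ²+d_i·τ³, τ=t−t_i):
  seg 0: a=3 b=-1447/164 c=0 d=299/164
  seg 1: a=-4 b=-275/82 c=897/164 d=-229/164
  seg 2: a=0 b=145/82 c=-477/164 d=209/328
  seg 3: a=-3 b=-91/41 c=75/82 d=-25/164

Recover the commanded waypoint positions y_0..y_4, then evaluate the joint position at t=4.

y_0 = S_0(0) = a_0 = 3
y_1 = S_1(0) = a_1 = -4
y_2 = S_2(0) = a_2 = 0
y_3 = S_3(0) = a_3 = -3
y_4 = S_3(2) = -5
t_q=4 is in segment 2 (τ=1); S_2(τ)=-165/328

y_0=3 y_1=-4 y_2=0 y_3=-3 y_4=-5
S(4) = -165/328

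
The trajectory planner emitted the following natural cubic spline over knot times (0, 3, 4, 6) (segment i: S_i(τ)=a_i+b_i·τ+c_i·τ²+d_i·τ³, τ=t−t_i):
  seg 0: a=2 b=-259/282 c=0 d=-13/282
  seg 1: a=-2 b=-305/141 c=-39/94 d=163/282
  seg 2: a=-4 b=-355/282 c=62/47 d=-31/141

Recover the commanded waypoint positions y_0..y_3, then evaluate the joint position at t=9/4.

y_0=2 y_1=-2 y_2=-4 y_3=-3
S(9/4) = -3559/6016

y_0 = S_0(0) = a_0 = 2
y_1 = S_1(0) = a_1 = -2
y_2 = S_2(0) = a_2 = -4
y_3 = S_2(2) = -3
t_q=9/4 is in segment 0 (τ=9/4); S_0(τ)=-3559/6016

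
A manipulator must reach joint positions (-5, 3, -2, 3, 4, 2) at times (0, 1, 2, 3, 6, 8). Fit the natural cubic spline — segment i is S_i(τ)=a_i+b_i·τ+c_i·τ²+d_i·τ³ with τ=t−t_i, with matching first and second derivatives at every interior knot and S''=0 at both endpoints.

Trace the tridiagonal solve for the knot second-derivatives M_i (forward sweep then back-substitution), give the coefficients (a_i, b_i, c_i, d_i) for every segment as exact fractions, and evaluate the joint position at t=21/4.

  seg 0: a=-5 b=37544/3075 c=0 d=-12944/3075
  seg 1: a=3 b=-1288/3075 c=-12944/1025 d=4949/615
  seg 2: a=-2 b=-4717/3075 c=11801/1025 d=-15311/3075
  seg 3: a=3 b=20156/3075 c=-702/205 d=4153/9225
  seg 4: a=4 b=-5647/3075 c=643/1025 d=-643/6150
S(21/4) = 363441/65600

Δ: Δ0=8, Δ1=-5, Δ2=5, Δ3=1/3, Δ4=-1
row 1: diag=4, rhs=-78; c'=1/4, d'=-39/2
row 2: denom=4−1·1/4=15/4; d'=(60−1·-39/2)/(15/4)=106/5
row 3: denom=8−1·4/15=116/15; d'=(-28−1·106/5)/(116/15)=-369/58
row 4: denom=10−3·45/116=1025/116; d'=(-8−3·-369/58)/(1025/116)=1286/1025
back: M4=1286/1025
back: M3=-369/58−45/116·1286/1025=-1404/205
back: M2=106/5−4/15·-1404/205=23602/1025
back: M1=-39/2−1/4·23602/1025=-25888/1025
M: M0=0, M1=-25888/1025, M2=23602/1025, M3=-1404/205, M4=1286/1025, M5=0
seg 0: a=-5, c=M0/2=0, d=(M1−M0)/(6·1)=-12944/3075, b=Δ0−h0·(2M0+M1)/6=37544/3075
seg 1: a=3, c=M1/2=-12944/1025, d=(M2−M1)/(6·1)=4949/615, b=Δ1−h1·(2M1+M2)/6=-1288/3075
seg 2: a=-2, c=M2/2=11801/1025, d=(M3−M2)/(6·1)=-15311/3075, b=Δ2−h2·(2M2+M3)/6=-4717/3075
seg 3: a=3, c=M3/2=-702/205, d=(M4−M3)/(6·3)=4153/9225, b=Δ3−h3·(2M3+M4)/6=20156/3075
seg 4: a=4, c=M4/2=643/1025, d=(M5−M4)/(6·2)=-643/6150, b=Δ4−h4·(2M4+M5)/6=-5647/3075
t_q=21/4 → seg 3, τ=9/4; S=3+20156/3075·τ+-702/205·τ²+4153/9225·τ³=363441/65600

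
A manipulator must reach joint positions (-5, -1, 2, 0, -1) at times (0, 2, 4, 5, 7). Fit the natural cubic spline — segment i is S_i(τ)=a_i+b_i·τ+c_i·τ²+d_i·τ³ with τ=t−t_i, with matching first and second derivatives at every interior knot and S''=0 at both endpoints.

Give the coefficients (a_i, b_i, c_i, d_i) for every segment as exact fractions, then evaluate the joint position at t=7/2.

Δ: Δ0=2, Δ1=3/2, Δ2=-2, Δ3=-1/2
row 1: diag=8, rhs=-3; c'=1/4, d'=-3/8
row 2: denom=6−2·1/4=11/2; d'=(-21−2·-3/8)/(11/2)=-81/22
row 3: denom=6−1·2/11=64/11; d'=(9−1·-81/22)/(64/11)=279/128
back: M3=279/128
back: M2=-81/22−2/11·279/128=-261/64
back: M1=-3/8−1/4·-261/64=165/256
M: M0=0, M1=165/256, M2=-261/64, M3=279/128, M4=0
seg 0: a=-5, c=M0/2=0, d=(M1−M0)/(6·2)=55/1024, b=Δ0−h0·(2M0+M1)/6=457/256
seg 1: a=-1, c=M1/2=165/512, d=(M2−M1)/(6·2)=-403/1024, b=Δ1−h1·(2M1+M2)/6=311/128
seg 2: a=2, c=M2/2=-261/128, d=(M3−M2)/(6·1)=267/256, b=Δ2−h2·(2M2+M3)/6=-257/256
seg 3: a=0, c=M3/2=279/256, d=(M4−M3)/(6·2)=-93/512, b=Δ3−h3·(2M3+M4)/6=-125/64
t_q=7/2 → seg 1, τ=3/2; S=-1+311/128·τ+165/512·τ²+-403/1024·τ³=16723/8192

  seg 0: a=-5 b=457/256 c=0 d=55/1024
  seg 1: a=-1 b=311/128 c=165/512 d=-403/1024
  seg 2: a=2 b=-257/256 c=-261/128 d=267/256
  seg 3: a=0 b=-125/64 c=279/256 d=-93/512
S(7/2) = 16723/8192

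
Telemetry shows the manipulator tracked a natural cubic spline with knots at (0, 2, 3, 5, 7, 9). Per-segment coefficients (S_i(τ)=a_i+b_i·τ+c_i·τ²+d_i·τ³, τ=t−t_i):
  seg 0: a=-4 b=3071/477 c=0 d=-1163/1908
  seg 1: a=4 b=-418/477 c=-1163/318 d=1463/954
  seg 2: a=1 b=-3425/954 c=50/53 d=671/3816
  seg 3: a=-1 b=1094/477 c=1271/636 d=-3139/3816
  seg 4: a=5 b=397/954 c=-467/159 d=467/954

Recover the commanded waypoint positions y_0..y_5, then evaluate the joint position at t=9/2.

y_0 = S_0(0) = a_0 = -4
y_1 = S_1(0) = a_1 = 4
y_2 = S_2(0) = a_2 = 1
y_3 = S_3(0) = a_3 = -1
y_4 = S_4(0) = a_4 = 5
y_5 = S_4(2) = -2
t_q=9/2 is in segment 2 (τ=3/2); S_2(τ)=-16985/10176

y_0=-4 y_1=4 y_2=1 y_3=-1 y_4=5 y_5=-2
S(9/2) = -16985/10176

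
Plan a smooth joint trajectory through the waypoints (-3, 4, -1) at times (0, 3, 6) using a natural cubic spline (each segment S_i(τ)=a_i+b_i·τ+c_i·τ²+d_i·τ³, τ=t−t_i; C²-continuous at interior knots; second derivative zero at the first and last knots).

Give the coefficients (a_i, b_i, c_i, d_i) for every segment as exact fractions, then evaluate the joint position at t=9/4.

Δ: Δ0=7/3, Δ1=-5/3
row 1: diag=12, rhs=-24; c'=1/4, d'=-2
back: M1=-2
M: M0=0, M1=-2, M2=0
seg 0: a=-3, c=M0/2=0, d=(M1−M0)/(6·3)=-1/9, b=Δ0−h0·(2M0+M1)/6=10/3
seg 1: a=4, c=M1/2=-1, d=(M2−M1)/(6·3)=1/9, b=Δ1−h1·(2M1+M2)/6=1/3
t_q=9/4 → seg 0, τ=9/4; S=-3+10/3·τ+0·τ²+-1/9·τ³=207/64

  seg 0: a=-3 b=10/3 c=0 d=-1/9
  seg 1: a=4 b=1/3 c=-1 d=1/9
S(9/4) = 207/64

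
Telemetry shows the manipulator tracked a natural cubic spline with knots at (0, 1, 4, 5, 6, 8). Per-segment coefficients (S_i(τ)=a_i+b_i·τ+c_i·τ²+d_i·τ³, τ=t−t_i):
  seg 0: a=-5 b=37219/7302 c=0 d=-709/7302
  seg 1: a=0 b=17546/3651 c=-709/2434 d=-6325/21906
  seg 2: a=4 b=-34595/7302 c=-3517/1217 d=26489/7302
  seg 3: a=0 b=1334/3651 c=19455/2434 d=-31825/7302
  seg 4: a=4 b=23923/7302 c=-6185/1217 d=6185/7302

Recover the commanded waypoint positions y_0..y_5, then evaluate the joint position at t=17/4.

y_0 = S_0(0) = a_0 = -5
y_1 = S_1(0) = a_1 = 0
y_2 = S_2(0) = a_2 = 4
y_3 = S_3(0) = a_3 = 0
y_4 = S_4(0) = a_4 = 4
y_5 = S_4(2) = -3
t_q=17/4 is in segment 2 (τ=1/4); S_2(τ)=419291/155776

y_0=-5 y_1=0 y_2=4 y_3=0 y_4=4 y_5=-3
S(17/4) = 419291/155776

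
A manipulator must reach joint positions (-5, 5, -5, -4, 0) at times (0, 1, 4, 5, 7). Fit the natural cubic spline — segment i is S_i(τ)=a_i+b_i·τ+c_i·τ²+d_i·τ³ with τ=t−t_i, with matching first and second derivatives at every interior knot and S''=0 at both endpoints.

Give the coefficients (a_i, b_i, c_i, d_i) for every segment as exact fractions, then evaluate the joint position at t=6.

Δ: Δ0=10, Δ1=-10/3, Δ2=1, Δ3=2
row 1: diag=8, rhs=-80; c'=3/8, d'=-10
row 2: denom=8−3·3/8=55/8; d'=(26−3·-10)/(55/8)=448/55
row 3: denom=6−1·8/55=322/55; d'=(6−1·448/55)/(322/55)=-59/161
back: M3=-59/161
back: M2=448/55−8/55·-59/161=1320/161
back: M1=-10−3/8·1320/161=-2105/161
M: M0=0, M1=-2105/161, M2=1320/161, M3=-59/161, M4=0
seg 0: a=-5, c=M0/2=0, d=(M1−M0)/(6·1)=-2105/966, b=Δ0−h0·(2M0+M1)/6=11765/966
seg 1: a=5, c=M1/2=-2105/322, d=(M2−M1)/(6·3)=3425/2898, b=Δ1−h1·(2M1+M2)/6=2725/483
seg 2: a=-5, c=M2/2=660/161, d=(M3−M2)/(6·1)=-197/138, b=Δ2−h2·(2M2+M3)/6=-1615/966
seg 3: a=-4, c=M3/2=-59/322, d=(M4−M3)/(6·2)=59/1932, b=Δ3−h3·(2M3+M4)/6=1084/483
t_q=6 → seg 3, τ=1; S=-4+1084/483·τ+-59/322·τ²+59/1932·τ³=-1229/644

  seg 0: a=-5 b=11765/966 c=0 d=-2105/966
  seg 1: a=5 b=2725/483 c=-2105/322 d=3425/2898
  seg 2: a=-5 b=-1615/966 c=660/161 d=-197/138
  seg 3: a=-4 b=1084/483 c=-59/322 d=59/1932
S(6) = -1229/644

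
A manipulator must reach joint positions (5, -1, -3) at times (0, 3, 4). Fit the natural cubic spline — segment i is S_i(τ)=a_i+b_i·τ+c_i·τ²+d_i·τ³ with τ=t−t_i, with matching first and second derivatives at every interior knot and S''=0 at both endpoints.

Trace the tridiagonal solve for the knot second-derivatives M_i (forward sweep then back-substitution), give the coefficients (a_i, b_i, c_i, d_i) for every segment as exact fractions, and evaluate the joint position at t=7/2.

Δ: Δ0=-2, Δ1=-2
row 1: diag=8, rhs=0; c'=1/8, d'=0
back: M1=0
M: M0=0, M1=0, M2=0
seg 0: a=5, c=M0/2=0, d=(M1−M0)/(6·3)=0, b=Δ0−h0·(2M0+M1)/6=-2
seg 1: a=-1, c=M1/2=0, d=(M2−M1)/(6·1)=0, b=Δ1−h1·(2M1+M2)/6=-2
t_q=7/2 → seg 1, τ=1/2; S=-1+-2·τ+0·τ²+0·τ³=-2

  seg 0: a=5 b=-2 c=0 d=0
  seg 1: a=-1 b=-2 c=0 d=0
S(7/2) = -2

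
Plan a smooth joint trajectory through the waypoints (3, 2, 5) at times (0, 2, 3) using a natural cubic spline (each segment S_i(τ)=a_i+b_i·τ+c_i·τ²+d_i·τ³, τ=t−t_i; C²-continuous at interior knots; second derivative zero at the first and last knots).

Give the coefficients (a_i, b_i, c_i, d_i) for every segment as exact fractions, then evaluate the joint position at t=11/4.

  seg 0: a=3 b=-5/3 c=0 d=7/24
  seg 1: a=2 b=11/6 c=7/4 d=-7/12
S(11/4) = 1053/256

Δ: Δ0=-1/2, Δ1=3
row 1: diag=6, rhs=21; c'=1/6, d'=7/2
back: M1=7/2
M: M0=0, M1=7/2, M2=0
seg 0: a=3, c=M0/2=0, d=(M1−M0)/(6·2)=7/24, b=Δ0−h0·(2M0+M1)/6=-5/3
seg 1: a=2, c=M1/2=7/4, d=(M2−M1)/(6·1)=-7/12, b=Δ1−h1·(2M1+M2)/6=11/6
t_q=11/4 → seg 1, τ=3/4; S=2+11/6·τ+7/4·τ²+-7/12·τ³=1053/256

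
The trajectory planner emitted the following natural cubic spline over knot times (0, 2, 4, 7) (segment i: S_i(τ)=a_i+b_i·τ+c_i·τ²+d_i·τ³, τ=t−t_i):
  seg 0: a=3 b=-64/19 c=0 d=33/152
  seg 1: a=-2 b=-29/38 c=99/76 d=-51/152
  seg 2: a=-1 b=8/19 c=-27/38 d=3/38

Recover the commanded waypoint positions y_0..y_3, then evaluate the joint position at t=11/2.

y_0=3 y_1=-2 y_2=-1 y_3=-4
S(11/2) = -517/304

y_0 = S_0(0) = a_0 = 3
y_1 = S_1(0) = a_1 = -2
y_2 = S_2(0) = a_2 = -1
y_3 = S_2(3) = -4
t_q=11/2 is in segment 2 (τ=3/2); S_2(τ)=-517/304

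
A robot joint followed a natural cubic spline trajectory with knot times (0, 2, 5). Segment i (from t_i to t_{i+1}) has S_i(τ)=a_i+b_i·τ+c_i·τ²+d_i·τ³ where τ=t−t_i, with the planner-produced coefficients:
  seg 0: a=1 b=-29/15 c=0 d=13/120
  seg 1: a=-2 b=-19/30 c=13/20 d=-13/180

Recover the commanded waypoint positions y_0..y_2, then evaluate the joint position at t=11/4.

y_0=1 y_1=-2 y_2=0
S(11/4) = -2739/1280

y_0 = S_0(0) = a_0 = 1
y_1 = S_1(0) = a_1 = -2
y_2 = S_1(3) = 0
t_q=11/4 is in segment 1 (τ=3/4); S_1(τ)=-2739/1280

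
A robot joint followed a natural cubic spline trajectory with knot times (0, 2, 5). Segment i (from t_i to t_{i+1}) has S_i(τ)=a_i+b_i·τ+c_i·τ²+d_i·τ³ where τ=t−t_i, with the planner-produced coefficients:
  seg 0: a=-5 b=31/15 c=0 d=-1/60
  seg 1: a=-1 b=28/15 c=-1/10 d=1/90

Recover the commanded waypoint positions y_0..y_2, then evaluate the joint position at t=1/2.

y_0=-5 y_1=-1 y_2=4
S(1/2) = -127/32

y_0 = S_0(0) = a_0 = -5
y_1 = S_1(0) = a_1 = -1
y_2 = S_1(3) = 4
t_q=1/2 is in segment 0 (τ=1/2); S_0(τ)=-127/32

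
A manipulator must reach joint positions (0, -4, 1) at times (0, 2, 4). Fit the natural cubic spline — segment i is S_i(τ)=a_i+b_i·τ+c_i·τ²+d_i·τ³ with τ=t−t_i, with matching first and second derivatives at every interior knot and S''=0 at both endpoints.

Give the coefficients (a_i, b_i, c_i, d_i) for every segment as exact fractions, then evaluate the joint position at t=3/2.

  seg 0: a=0 b=-25/8 c=0 d=9/32
  seg 1: a=-4 b=1/4 c=27/16 d=-9/32
S(3/2) = -957/256

Δ: Δ0=-2, Δ1=5/2
row 1: diag=8, rhs=27; c'=1/4, d'=27/8
back: M1=27/8
M: M0=0, M1=27/8, M2=0
seg 0: a=0, c=M0/2=0, d=(M1−M0)/(6·2)=9/32, b=Δ0−h0·(2M0+M1)/6=-25/8
seg 1: a=-4, c=M1/2=27/16, d=(M2−M1)/(6·2)=-9/32, b=Δ1−h1·(2M1+M2)/6=1/4
t_q=3/2 → seg 0, τ=3/2; S=0+-25/8·τ+0·τ²+9/32·τ³=-957/256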